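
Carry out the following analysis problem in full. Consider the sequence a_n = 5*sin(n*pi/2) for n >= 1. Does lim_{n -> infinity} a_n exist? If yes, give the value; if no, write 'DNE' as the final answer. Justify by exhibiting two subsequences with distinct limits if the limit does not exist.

Examine the behaviour of a_n along subsequences.
a_{4k+1} = 5*sin(pi/2 + 2k*pi) = 5 -> 5. a_{4k+3} = 5*sin(3pi/2 + 2k*pi) = -5 -> -5.
Since these two subsequential limits are 5 and -5, distinct, the full sequence cannot converge (a convergent sequence has all subsequences tending to the same limit). So lim a_n does not exist.

DNE


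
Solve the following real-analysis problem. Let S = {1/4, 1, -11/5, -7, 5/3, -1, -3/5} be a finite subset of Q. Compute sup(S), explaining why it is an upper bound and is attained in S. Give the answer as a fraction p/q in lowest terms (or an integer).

S is finite, so sup(S) = max(S).
Sorted decreasing:
5/3, 1, 1/4, -3/5, -1, -11/5, -7
The extremum is 5/3.
For every x in S, x <= 5/3. And 5/3 is in S, so it is attained.
Therefore sup(S) = 5/3.

5/3


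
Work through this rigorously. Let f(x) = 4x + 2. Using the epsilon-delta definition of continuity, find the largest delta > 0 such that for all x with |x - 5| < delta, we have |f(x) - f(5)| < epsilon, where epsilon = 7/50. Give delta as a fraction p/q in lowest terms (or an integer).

We compute f(5) = 4*(5) + 2 = 22.
|f(x) - f(5)| = |4x + 2 - (22)| = |4(x - 5)| = 4|x - 5|.
We need 4|x - 5| < 7/50, i.e. |x - 5| < 7/50 / 4 = 7/200.
So any delta <= 7/200 works. Conversely, if delta > 7/200, then x = 5 + 7/200 satisfies |x - 5| = 7/200 < delta but |f(x) - f(5)| = 4 * 7/200 = 7/50, which is not < 7/50; so no larger delta works.
Hence the largest such delta is 7/200.

7/200


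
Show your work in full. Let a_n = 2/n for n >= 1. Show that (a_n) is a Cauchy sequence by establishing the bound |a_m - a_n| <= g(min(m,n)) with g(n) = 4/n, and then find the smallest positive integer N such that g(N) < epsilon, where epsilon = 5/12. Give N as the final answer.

For any m, n >= 1, by the triangle inequality:
|a_m - a_n| = |2/m - 2/n| <= 2*1/m + 2*1/n <= 4/min(m,n).
So g(n) = 4/n bounds the Cauchy difference. Since g(n) -> 0, (a_n) is Cauchy.
Now solve g(N) < 5/12: 4/N < 5/12 <=> N > 4 / (5/12) = 48/5.
The smallest integer strictly greater than 48/5 is N = 10.
Check: g(10) = 4/10 = 2/5 < 5/12; g(9) = 4/9 >= 5/12. So N = 10.

10


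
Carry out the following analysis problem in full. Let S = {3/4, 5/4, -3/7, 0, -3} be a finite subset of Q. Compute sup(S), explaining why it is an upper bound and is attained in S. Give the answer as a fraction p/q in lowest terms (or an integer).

S is finite, so sup(S) = max(S).
Sorted decreasing:
5/4, 3/4, 0, -3/7, -3
The extremum is 5/4.
For every x in S, x <= 5/4. And 5/4 is in S, so it is attained.
Therefore sup(S) = 5/4.

5/4


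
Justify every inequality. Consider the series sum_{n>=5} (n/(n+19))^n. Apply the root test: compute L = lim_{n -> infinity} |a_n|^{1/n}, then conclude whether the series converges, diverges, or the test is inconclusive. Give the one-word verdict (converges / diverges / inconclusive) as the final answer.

Let a_n denote the general term. Form |a_n|^(1/n) and simplify:
|a_n|^(1/n) = n/(n + 19)
Take the limit as n -> infinity: L = 1.
Since L = 1, the root test is inconclusive. (In fact a_n = (n/(n+19))^n -> e^(-19) != 0, so the nth-term test shows divergence; but the root test itself gives no conclusion.)

inconclusive


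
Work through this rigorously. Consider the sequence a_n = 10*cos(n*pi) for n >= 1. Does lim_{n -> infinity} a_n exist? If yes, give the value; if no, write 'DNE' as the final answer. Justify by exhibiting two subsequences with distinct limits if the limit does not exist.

Examine the behaviour of a_n along subsequences.
cos(n*pi) = (-1)^n, so a_n = 10*(-1)^n. a_{2k} = 10 -> 10. a_{2k+1} = -10 -> -10.
Since these two subsequential limits are 10 and -10, distinct, the full sequence cannot converge (a convergent sequence has all subsequences tending to the same limit). So lim a_n does not exist.

DNE


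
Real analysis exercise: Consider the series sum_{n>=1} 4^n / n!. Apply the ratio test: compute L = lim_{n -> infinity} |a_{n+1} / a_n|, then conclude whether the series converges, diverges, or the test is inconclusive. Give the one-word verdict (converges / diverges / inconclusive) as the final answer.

Let a_n denote the general term. Form the ratio a_{n+1}/a_n and simplify:
a_{n+1}/a_n = 4/(n + 1)
Take the limit as n -> infinity: L = 0.
Since L = 0 < 1, the ratio test implies the series converges.

converges


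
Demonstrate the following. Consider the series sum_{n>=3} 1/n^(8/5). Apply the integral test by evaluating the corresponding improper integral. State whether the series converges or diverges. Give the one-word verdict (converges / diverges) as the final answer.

Let f(x) = x^(-8/5). Then f is positive, continuous, and decreasing on [3, infinity), so the integral test applies.
Compute the improper integral int_{3}^infinity f(x) dx:
  antiderivative F(x) = -5/(3*x^(3/5)).
  As x -> infinity, F(x) -> 0 (since p = 8/5 > 1).
  So int = F(infinity) - F(3) = 0 - (-5*3^(2/5)/9) = 5*3^(2/5)/9.
  Finite, so by the integral test, the series converges.

converges


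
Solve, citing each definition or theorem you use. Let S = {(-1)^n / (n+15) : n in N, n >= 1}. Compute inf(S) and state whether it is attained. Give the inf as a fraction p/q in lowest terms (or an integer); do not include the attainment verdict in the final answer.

Analysis:
- Values: -1/16, 1/17, -1/18, 1/19, -1/20, ...
- Positive terms (even n): 1/(2+15), 1/(4+15), ... decreasing -> max = 1/17 (n=2).
- Negative terms (odd n): -1/(1+15), -1/(3+15), ... increasing -> min = -1/16 (n=1).
- So sup = 1/17 (attained at n=2); inf = -1/16 (attained at n=1).
Conclusion: inf(S) = -1/16, attained in S.

-1/16


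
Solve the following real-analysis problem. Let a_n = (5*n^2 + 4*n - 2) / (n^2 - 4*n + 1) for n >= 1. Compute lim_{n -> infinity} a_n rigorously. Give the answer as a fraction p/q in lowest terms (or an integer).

Divide numerator and denominator by n^2, the highest power:
numerator / n^2 = 5 + 4/n - 2/n^2
denominator / n^2 = 1 - 4/n + n^(-2)
As n -> infinity, all terms of the form c/n^k (k >= 1) tend to 0.
So numerator / n^2 -> 5 and denominator / n^2 -> 1.
Therefore lim a_n = 5.

5


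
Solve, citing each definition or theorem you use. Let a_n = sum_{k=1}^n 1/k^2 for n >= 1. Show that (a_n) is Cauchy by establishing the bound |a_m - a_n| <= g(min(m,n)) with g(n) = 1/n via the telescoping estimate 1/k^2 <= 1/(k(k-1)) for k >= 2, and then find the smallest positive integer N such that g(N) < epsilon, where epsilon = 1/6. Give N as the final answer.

For m > n >= 1: |a_m - a_n| = sum_{k=n+1}^m 1/k^2.
Use 1/k^2 <= 1/(k(k-1)) = 1/(k-1) - 1/k for k >= 2:
sum_{k=n+1}^m 1/k^2 <= sum_{k=n+1}^m (1/(k-1) - 1/k) = 1/n - 1/m <= 1/n.
By symmetry the same bound holds with n,m swapped, so |a_m - a_n| <= 1/min(m,n) = g(min(m,n)). Since g(n) -> 0, (a_n) is Cauchy.
Now solve g(N) < 1/6: 1/N < 1/6 <=> N > 1/(1/6) = 6.
The smallest integer strictly greater than 6 is N = 7.
Check: g(7) = 1/7 < 1/6; g(6) = 1/6 >= 1/6. So N = 7.

7


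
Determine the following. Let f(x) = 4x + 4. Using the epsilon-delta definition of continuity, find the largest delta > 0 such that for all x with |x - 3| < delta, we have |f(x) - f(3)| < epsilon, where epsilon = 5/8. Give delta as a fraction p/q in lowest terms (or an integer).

We compute f(3) = 4*(3) + 4 = 16.
|f(x) - f(3)| = |4x + 4 - (16)| = |4(x - 3)| = 4|x - 3|.
We need 4|x - 3| < 5/8, i.e. |x - 3| < 5/8 / 4 = 5/32.
So any delta <= 5/32 works. Conversely, if delta > 5/32, then x = 3 + 5/32 satisfies |x - 3| = 5/32 < delta but |f(x) - f(3)| = 4 * 5/32 = 5/8, which is not < 5/8; so no larger delta works.
Hence the largest such delta is 5/32.

5/32


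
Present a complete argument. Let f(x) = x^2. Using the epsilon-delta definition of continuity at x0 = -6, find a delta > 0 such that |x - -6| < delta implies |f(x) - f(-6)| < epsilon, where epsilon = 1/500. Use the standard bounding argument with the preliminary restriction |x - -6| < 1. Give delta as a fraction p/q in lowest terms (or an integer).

Factor: |x^2 - (-6)^2| = |x - -6| * |x + -6|.
Impose |x - -6| < 1 first. Then |x + -6| = |(x - -6) + 2*(-6)| <= |x - -6| + 2*|-6| < 1 + 12 = 13.
So |x^2 - (-6)^2| < delta * 13.
We need delta * 13 <= 1/500, i.e. delta <= 1/500/13 = 1/6500.
Since 1/6500 < 1, this is tighter than 1; take delta = 1/6500.
So delta = 1/6500 works.

1/6500


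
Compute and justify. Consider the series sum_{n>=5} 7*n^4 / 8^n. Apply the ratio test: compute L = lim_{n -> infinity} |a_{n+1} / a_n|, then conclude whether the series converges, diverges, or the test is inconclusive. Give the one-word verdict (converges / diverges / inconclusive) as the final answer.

Let a_n denote the general term. Form the ratio a_{n+1}/a_n and simplify:
a_{n+1}/a_n = (n + 1)^4/(8*n^4)
Take the limit as n -> infinity: L = 1/8.
Since L = 1/8 < 1, the ratio test implies the series converges.

converges


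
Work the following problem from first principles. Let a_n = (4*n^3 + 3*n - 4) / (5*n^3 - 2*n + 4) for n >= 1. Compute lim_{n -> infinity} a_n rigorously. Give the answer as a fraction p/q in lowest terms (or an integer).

Divide numerator and denominator by n^3, the highest power:
numerator / n^3 = 4 + 3/n^2 - 4/n^3
denominator / n^3 = 5 - 2/n^2 + 4/n^3
As n -> infinity, all terms of the form c/n^k (k >= 1) tend to 0.
So numerator / n^3 -> 4 and denominator / n^3 -> 5.
Therefore lim a_n = 4/5.

4/5


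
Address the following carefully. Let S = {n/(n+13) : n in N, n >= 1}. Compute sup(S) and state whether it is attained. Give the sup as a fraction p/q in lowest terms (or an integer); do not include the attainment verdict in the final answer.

Analysis:
- Values: 1/14, 2/15, 3/16, 4/17, ... strictly increasing.
- Minimum is 1/14 (n=1); inf = 1/14 (attained).
- n/(n+13) = 1 - 13/(n+13) -> 1 from below as n -> infinity, and never equals 1.
- So sup = 1 (not attained).
Conclusion: sup(S) = 1, not attained in S.

1


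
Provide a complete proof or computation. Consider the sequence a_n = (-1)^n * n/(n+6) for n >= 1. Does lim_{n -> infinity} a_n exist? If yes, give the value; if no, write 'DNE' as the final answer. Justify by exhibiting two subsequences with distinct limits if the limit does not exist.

Examine the behaviour of a_n along subsequences.
a_{2k} = 2k/(2k+6) -> 1. a_{2k+1} = -(2k+1)/(2k+7) -> -1.
Since these two subsequential limits are 1 and -1, distinct, the full sequence cannot converge (a convergent sequence has all subsequences tending to the same limit). So lim a_n does not exist.

DNE


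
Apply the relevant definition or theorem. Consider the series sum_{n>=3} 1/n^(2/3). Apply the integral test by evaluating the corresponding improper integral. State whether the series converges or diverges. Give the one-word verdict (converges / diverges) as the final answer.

Let f(x) = x^(-2/3). Then f is positive, continuous, and decreasing on [3, infinity), so the integral test applies.
Compute the improper integral int_{3}^infinity f(x) dx:
  antiderivative F(x) = 3*x^(1/3).
  As x -> infinity, F(x) -> infinity (since p = 2/3 < 1).
  So the integral diverges. By the integral test, the series diverges.

diverges


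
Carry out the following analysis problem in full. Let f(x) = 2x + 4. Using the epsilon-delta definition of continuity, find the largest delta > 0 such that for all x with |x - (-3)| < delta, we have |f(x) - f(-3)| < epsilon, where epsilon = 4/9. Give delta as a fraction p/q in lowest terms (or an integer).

We compute f(-3) = 2*(-3) + 4 = -2.
|f(x) - f(-3)| = |2x + 4 - (-2)| = |2(x - (-3))| = 2|x - (-3)|.
We need 2|x - (-3)| < 4/9, i.e. |x - (-3)| < 4/9 / 2 = 2/9.
So any delta <= 2/9 works. Conversely, if delta > 2/9, then x = -3 + 2/9 satisfies |x - (-3)| = 2/9 < delta but |f(x) - f(-3)| = 2 * 2/9 = 4/9, which is not < 4/9; so no larger delta works.
Hence the largest such delta is 2/9.

2/9


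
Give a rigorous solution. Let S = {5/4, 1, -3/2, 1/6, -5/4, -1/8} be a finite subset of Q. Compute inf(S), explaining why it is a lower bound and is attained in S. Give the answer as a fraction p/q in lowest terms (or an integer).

S is finite, so inf(S) = min(S).
Sorted increasing:
-3/2, -5/4, -1/8, 1/6, 1, 5/4
The extremum is -3/2.
For every x in S, x >= -3/2. And -3/2 is in S, so it is attained.
Therefore inf(S) = -3/2.

-3/2


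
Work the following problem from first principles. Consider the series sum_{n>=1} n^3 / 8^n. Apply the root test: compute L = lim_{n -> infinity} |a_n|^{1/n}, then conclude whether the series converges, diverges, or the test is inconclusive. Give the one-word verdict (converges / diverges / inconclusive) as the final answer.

Let a_n denote the general term. Form |a_n|^(1/n) and simplify:
|a_n|^(1/n) = n^(3/n)/8
Take the limit as n -> infinity: L = 1/8.
Since L = 1/8 < 1, the root test implies convergence.

converges


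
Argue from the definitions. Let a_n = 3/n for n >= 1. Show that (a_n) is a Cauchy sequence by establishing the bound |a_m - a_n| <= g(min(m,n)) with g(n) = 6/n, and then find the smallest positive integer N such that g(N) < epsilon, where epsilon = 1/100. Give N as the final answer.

For any m, n >= 1, by the triangle inequality:
|a_m - a_n| = |3/m - 3/n| <= 3*1/m + 3*1/n <= 6/min(m,n).
So g(n) = 6/n bounds the Cauchy difference. Since g(n) -> 0, (a_n) is Cauchy.
Now solve g(N) < 1/100: 6/N < 1/100 <=> N > 6 / (1/100) = 600.
The smallest integer strictly greater than 600 is N = 601.
Check: g(601) = 6/601 = 6/601 < 1/100; g(600) = 1/100 >= 1/100. So N = 601.

601


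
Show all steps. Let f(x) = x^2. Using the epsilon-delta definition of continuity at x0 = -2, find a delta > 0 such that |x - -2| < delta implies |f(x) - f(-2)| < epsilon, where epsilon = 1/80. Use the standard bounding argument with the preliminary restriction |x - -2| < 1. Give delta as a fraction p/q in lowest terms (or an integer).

Factor: |x^2 - (-2)^2| = |x - -2| * |x + -2|.
Impose |x - -2| < 1 first. Then |x + -2| = |(x - -2) + 2*(-2)| <= |x - -2| + 2*|-2| < 1 + 4 = 5.
So |x^2 - (-2)^2| < delta * 5.
We need delta * 5 <= 1/80, i.e. delta <= 1/80/5 = 1/400.
Since 1/400 < 1, this is tighter than 1; take delta = 1/400.
So delta = 1/400 works.

1/400


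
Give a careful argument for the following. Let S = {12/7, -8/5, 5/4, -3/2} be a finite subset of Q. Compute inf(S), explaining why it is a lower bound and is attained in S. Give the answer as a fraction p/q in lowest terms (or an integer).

S is finite, so inf(S) = min(S).
Sorted increasing:
-8/5, -3/2, 5/4, 12/7
The extremum is -8/5.
For every x in S, x >= -8/5. And -8/5 is in S, so it is attained.
Therefore inf(S) = -8/5.

-8/5


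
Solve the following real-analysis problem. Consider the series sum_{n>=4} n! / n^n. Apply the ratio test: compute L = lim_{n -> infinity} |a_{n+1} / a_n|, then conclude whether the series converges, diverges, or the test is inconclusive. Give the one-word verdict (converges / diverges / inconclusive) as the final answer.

Let a_n denote the general term. Form the ratio a_{n+1}/a_n and simplify:
a_{n+1}/a_n = (n/(n + 1))^n
Take the limit as n -> infinity: L = exp(-1).
Since L = exp(-1) < 1, the ratio test implies the series converges.

converges


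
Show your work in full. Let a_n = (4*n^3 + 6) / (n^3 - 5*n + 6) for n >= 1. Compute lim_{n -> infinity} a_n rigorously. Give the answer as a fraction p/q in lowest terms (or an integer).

Divide numerator and denominator by n^3, the highest power:
numerator / n^3 = 4 + 6/n^3
denominator / n^3 = 1 - 5/n^2 + 6/n^3
As n -> infinity, all terms of the form c/n^k (k >= 1) tend to 0.
So numerator / n^3 -> 4 and denominator / n^3 -> 1.
Therefore lim a_n = 4.

4


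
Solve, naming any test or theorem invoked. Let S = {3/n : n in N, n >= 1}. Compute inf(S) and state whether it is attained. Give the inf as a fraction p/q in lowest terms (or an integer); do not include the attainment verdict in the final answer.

Analysis:
- Values: 3, 3/2, 1, 3/4, ... strictly decreasing.
- The maximum is 3 (n=1); sup = 3 (attained).
- The set is bounded below by 0; 3/n -> 0 so 0 is the greatest lower bound.
- 0 is not in the set, so inf = 0 is not attained.
Conclusion: inf(S) = 0, not attained in S.

0


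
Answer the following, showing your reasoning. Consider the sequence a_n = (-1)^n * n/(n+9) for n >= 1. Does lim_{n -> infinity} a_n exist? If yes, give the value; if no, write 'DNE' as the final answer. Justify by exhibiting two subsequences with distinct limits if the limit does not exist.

Examine the behaviour of a_n along subsequences.
a_{2k} = 2k/(2k+9) -> 1. a_{2k+1} = -(2k+1)/(2k+10) -> -1.
Since these two subsequential limits are 1 and -1, distinct, the full sequence cannot converge (a convergent sequence has all subsequences tending to the same limit). So lim a_n does not exist.

DNE


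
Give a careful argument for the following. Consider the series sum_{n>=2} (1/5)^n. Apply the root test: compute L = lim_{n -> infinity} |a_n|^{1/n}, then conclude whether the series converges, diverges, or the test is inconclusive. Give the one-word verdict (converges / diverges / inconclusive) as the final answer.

Let a_n denote the general term. Form |a_n|^(1/n) and simplify:
|a_n|^(1/n) = 1/5
Take the limit as n -> infinity: L = 1/5.
Since L = 1/5 < 1, the root test implies convergence.

converges


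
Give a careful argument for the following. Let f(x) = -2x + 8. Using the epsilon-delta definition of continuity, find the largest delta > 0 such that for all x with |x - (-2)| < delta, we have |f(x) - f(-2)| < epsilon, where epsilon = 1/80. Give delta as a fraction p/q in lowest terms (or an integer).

We compute f(-2) = -2*(-2) + 8 = 12.
|f(x) - f(-2)| = |-2x + 8 - (12)| = |-2(x - (-2))| = 2|x - (-2)|.
We need 2|x - (-2)| < 1/80, i.e. |x - (-2)| < 1/80 / 2 = 1/160.
So any delta <= 1/160 works. Conversely, if delta > 1/160, then x = -2 + 1/160 satisfies |x - (-2)| = 1/160 < delta but |f(x) - f(-2)| = 2 * 1/160 = 1/80, which is not < 1/80; so no larger delta works.
Hence the largest such delta is 1/160.

1/160


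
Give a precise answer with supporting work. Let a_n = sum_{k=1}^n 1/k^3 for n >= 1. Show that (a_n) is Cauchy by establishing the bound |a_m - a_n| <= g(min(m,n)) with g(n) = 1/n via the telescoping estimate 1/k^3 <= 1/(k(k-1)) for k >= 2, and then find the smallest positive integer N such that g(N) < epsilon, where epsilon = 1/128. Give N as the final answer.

For m > n >= 1: |a_m - a_n| = sum_{k=n+1}^m 1/k^3.
Use 1/k^3 <= 1/(k(k-1)) = 1/(k-1) - 1/k for k >= 2 (which holds since k^3 >= k^2 >= k(k-1) for k >= 2):
sum_{k=n+1}^m 1/k^3 <= sum_{k=n+1}^m (1/(k-1) - 1/k) = 1/n - 1/m <= 1/n.
By symmetry the same bound holds with n,m swapped, so |a_m - a_n| <= 1/min(m,n) = g(min(m,n)). Since g(n) -> 0, (a_n) is Cauchy.
Now solve g(N) < 1/128: 1/N < 1/128 <=> N > 1/(1/128) = 128.
The smallest integer strictly greater than 128 is N = 129.
Check: g(129) = 1/129 < 1/128; g(128) = 1/128 >= 1/128. So N = 129.

129


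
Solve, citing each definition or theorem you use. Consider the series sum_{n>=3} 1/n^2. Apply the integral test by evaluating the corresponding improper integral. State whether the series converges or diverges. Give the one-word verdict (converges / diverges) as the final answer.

Let f(x) = x^(-2). Then f is positive, continuous, and decreasing on [3, infinity), so the integral test applies.
Compute the improper integral int_{3}^infinity f(x) dx:
  antiderivative F(x) = -1/x.
  As x -> infinity, F(x) -> 0 (since p = 2 > 1).
  So int = F(infinity) - F(3) = 0 - (-1/3) = 1/3.
  Finite, so by the integral test, the series converges.

converges


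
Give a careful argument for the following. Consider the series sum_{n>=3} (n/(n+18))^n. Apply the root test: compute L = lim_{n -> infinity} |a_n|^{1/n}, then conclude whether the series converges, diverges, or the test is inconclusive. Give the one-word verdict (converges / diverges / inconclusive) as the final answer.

Let a_n denote the general term. Form |a_n|^(1/n) and simplify:
|a_n|^(1/n) = n/(n + 18)
Take the limit as n -> infinity: L = 1.
Since L = 1, the root test is inconclusive. (In fact a_n = (n/(n+18))^n -> e^(-18) != 0, so the nth-term test shows divergence; but the root test itself gives no conclusion.)

inconclusive


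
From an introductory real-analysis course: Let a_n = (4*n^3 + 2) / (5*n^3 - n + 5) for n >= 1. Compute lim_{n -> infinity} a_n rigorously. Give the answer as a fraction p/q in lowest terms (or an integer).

Divide numerator and denominator by n^3, the highest power:
numerator / n^3 = 4 + 2/n^3
denominator / n^3 = 5 - 1/n^2 + 5/n^3
As n -> infinity, all terms of the form c/n^k (k >= 1) tend to 0.
So numerator / n^3 -> 4 and denominator / n^3 -> 5.
Therefore lim a_n = 4/5.

4/5


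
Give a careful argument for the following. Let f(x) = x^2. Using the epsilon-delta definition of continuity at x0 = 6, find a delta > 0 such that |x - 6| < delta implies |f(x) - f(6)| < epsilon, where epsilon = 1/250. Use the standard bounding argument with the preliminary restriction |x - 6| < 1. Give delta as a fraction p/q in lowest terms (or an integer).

Factor: |x^2 - (6)^2| = |x - 6| * |x + 6|.
Impose |x - 6| < 1 first. Then |x + 6| = |(x - 6) + 2*(6)| <= |x - 6| + 2*|6| < 1 + 12 = 13.
So |x^2 - (6)^2| < delta * 13.
We need delta * 13 <= 1/250, i.e. delta <= 1/250/13 = 1/3250.
Since 1/3250 < 1, this is tighter than 1; take delta = 1/3250.
So delta = 1/3250 works.

1/3250


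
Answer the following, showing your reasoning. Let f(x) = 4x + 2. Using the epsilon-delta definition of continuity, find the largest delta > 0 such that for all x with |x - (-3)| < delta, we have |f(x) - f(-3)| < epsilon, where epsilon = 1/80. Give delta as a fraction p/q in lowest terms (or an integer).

We compute f(-3) = 4*(-3) + 2 = -10.
|f(x) - f(-3)| = |4x + 2 - (-10)| = |4(x - (-3))| = 4|x - (-3)|.
We need 4|x - (-3)| < 1/80, i.e. |x - (-3)| < 1/80 / 4 = 1/320.
So any delta <= 1/320 works. Conversely, if delta > 1/320, then x = -3 + 1/320 satisfies |x - (-3)| = 1/320 < delta but |f(x) - f(-3)| = 4 * 1/320 = 1/80, which is not < 1/80; so no larger delta works.
Hence the largest such delta is 1/320.

1/320


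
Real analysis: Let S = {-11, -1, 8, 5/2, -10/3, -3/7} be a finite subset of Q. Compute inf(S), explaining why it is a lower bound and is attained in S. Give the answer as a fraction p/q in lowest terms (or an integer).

S is finite, so inf(S) = min(S).
Sorted increasing:
-11, -10/3, -1, -3/7, 5/2, 8
The extremum is -11.
For every x in S, x >= -11. And -11 is in S, so it is attained.
Therefore inf(S) = -11.

-11


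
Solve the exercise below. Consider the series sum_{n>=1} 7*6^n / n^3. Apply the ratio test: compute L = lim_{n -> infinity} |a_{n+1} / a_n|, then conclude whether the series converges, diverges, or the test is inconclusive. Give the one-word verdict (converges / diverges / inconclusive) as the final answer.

Let a_n denote the general term. Form the ratio a_{n+1}/a_n and simplify:
a_{n+1}/a_n = 6*n^3/(n + 1)^3
Take the limit as n -> infinity: L = 6.
Since L = 6 > 1 (or L = infinity), the ratio test implies the series diverges.

diverges


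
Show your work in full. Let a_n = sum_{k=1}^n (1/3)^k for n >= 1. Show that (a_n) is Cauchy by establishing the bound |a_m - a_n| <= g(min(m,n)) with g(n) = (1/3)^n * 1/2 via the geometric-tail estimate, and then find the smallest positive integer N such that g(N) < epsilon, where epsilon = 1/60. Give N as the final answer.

For m > n >= 1: |a_m - a_n| = sum_{k=n+1}^m (1/3)^k < sum_{k=n+1}^infinity (1/3)^k = (1/3)^(n+1) / (1 - 1/3) = (1/3)^n * (1/3) * (3/2) = (1/3)^n * 1/2.
So g(n) = (1/3)^n / 2. Since g(n) -> 0, (a_n) is Cauchy.
Now solve g(N) < 1/60: (1/3)^N / 2 < 1/60 <=> 3^N > 1 / (2 * 1/60) = 30.
Check powers of 3: 3^3 = 27 <= 30, 3^4 = 81 > 30.
So the smallest such N is 4. Check: g(4) = 1/(2 * 81) = 1/162 < 1/60.

4


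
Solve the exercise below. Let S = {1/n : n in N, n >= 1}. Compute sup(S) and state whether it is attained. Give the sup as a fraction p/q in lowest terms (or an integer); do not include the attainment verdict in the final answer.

Analysis:
- Values: 1, 1/2, 1/3, 1/4, ... strictly decreasing.
- The maximum is 1 (n=1); sup = 1 (attained).
- The set is bounded below by 0; 1/n -> 0 so 0 is the greatest lower bound.
- 0 is not in the set, so inf = 0 is not attained.
Conclusion: sup(S) = 1, attained in S.

1


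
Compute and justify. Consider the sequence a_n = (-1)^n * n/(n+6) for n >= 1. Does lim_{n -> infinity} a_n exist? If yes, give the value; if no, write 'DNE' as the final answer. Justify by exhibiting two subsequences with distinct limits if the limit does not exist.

Examine the behaviour of a_n along subsequences.
a_{2k} = 2k/(2k+6) -> 1. a_{2k+1} = -(2k+1)/(2k+7) -> -1.
Since these two subsequential limits are 1 and -1, distinct, the full sequence cannot converge (a convergent sequence has all subsequences tending to the same limit). So lim a_n does not exist.

DNE


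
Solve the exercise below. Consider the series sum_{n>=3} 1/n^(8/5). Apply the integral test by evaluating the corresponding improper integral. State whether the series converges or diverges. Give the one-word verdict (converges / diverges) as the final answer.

Let f(x) = x^(-8/5). Then f is positive, continuous, and decreasing on [3, infinity), so the integral test applies.
Compute the improper integral int_{3}^infinity f(x) dx:
  antiderivative F(x) = -5/(3*x^(3/5)).
  As x -> infinity, F(x) -> 0 (since p = 8/5 > 1).
  So int = F(infinity) - F(3) = 0 - (-5*3^(2/5)/9) = 5*3^(2/5)/9.
  Finite, so by the integral test, the series converges.

converges


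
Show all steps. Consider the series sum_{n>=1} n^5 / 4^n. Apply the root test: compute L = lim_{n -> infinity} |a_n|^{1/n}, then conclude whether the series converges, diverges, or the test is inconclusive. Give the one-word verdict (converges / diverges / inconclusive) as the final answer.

Let a_n denote the general term. Form |a_n|^(1/n) and simplify:
|a_n|^(1/n) = n^(5/n)/4
Take the limit as n -> infinity: L = 1/4.
Since L = 1/4 < 1, the root test implies convergence.

converges


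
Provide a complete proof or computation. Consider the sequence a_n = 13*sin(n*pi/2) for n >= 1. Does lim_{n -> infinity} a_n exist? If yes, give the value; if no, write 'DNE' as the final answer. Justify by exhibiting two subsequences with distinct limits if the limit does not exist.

Examine the behaviour of a_n along subsequences.
a_{4k+1} = 13*sin(pi/2 + 2k*pi) = 13 -> 13. a_{4k+3} = 13*sin(3pi/2 + 2k*pi) = -13 -> -13.
Since these two subsequential limits are 13 and -13, distinct, the full sequence cannot converge (a convergent sequence has all subsequences tending to the same limit). So lim a_n does not exist.

DNE


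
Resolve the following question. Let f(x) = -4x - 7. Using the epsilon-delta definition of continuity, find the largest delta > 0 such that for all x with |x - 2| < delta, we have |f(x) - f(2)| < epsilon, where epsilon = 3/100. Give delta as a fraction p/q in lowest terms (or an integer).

We compute f(2) = -4*(2) - 7 = -15.
|f(x) - f(2)| = |-4x - 7 - (-15)| = |-4(x - 2)| = 4|x - 2|.
We need 4|x - 2| < 3/100, i.e. |x - 2| < 3/100 / 4 = 3/400.
So any delta <= 3/400 works. Conversely, if delta > 3/400, then x = 2 + 3/400 satisfies |x - 2| = 3/400 < delta but |f(x) - f(2)| = 4 * 3/400 = 3/100, which is not < 3/100; so no larger delta works.
Hence the largest such delta is 3/400.

3/400


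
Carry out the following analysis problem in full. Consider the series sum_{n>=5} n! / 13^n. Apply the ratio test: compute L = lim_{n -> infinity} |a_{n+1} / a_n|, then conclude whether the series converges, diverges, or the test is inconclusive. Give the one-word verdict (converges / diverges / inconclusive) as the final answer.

Let a_n denote the general term. Form the ratio a_{n+1}/a_n and simplify:
a_{n+1}/a_n = n/13 + 1/13
Take the limit as n -> infinity: L = infinity.
Since L = infinity > 1 (or L = infinity), the ratio test implies the series diverges.

diverges


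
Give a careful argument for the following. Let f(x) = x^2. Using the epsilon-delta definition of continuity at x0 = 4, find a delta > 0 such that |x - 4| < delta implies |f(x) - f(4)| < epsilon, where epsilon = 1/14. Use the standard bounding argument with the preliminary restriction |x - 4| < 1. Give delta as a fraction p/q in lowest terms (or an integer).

Factor: |x^2 - (4)^2| = |x - 4| * |x + 4|.
Impose |x - 4| < 1 first. Then |x + 4| = |(x - 4) + 2*(4)| <= |x - 4| + 2*|4| < 1 + 8 = 9.
So |x^2 - (4)^2| < delta * 9.
We need delta * 9 <= 1/14, i.e. delta <= 1/14/9 = 1/126.
Since 1/126 < 1, this is tighter than 1; take delta = 1/126.
So delta = 1/126 works.

1/126


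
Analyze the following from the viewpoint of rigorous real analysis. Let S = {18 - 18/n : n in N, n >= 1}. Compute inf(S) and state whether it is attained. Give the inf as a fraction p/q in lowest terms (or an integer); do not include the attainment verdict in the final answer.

Analysis:
- Values: 0, 9, 12, 27/2, ... strictly increasing.
- Minimum is 0 (n=1); inf = 0 (attained).
- 18 - 18/n -> 18 from below; sup = 18, not attained.
Conclusion: inf(S) = 0, attained in S.

0


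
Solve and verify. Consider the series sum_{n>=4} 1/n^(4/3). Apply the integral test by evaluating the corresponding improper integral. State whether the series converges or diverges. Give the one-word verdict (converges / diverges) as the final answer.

Let f(x) = x^(-4/3). Then f is positive, continuous, and decreasing on [4, infinity), so the integral test applies.
Compute the improper integral int_{4}^infinity f(x) dx:
  antiderivative F(x) = -3/x^(1/3).
  As x -> infinity, F(x) -> 0 (since p = 4/3 > 1).
  So int = F(infinity) - F(4) = 0 - (-3*2^(1/3)/2) = 3*2^(1/3)/2.
  Finite, so by the integral test, the series converges.

converges


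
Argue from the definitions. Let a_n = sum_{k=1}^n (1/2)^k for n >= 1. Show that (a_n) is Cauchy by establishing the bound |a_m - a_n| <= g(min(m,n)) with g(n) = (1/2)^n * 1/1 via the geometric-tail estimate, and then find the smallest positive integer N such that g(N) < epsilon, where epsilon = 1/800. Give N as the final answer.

For m > n >= 1: |a_m - a_n| = sum_{k=n+1}^m (1/2)^k < sum_{k=n+1}^infinity (1/2)^k = (1/2)^(n+1) / (1 - 1/2) = (1/2)^n * (1/2) * (2/1) = (1/2)^n * 1/1.
So g(n) = (1/2)^n / 1. Since g(n) -> 0, (a_n) is Cauchy.
Now solve g(N) < 1/800: (1/2)^N / 1 < 1/800 <=> 2^N > 1 / (1 * 1/800) = 800.
Check powers of 2: 2^9 = 512 <= 800, 2^10 = 1024 > 800.
So the smallest such N is 10. Check: g(10) = 1/(1 * 1024) = 1/1024 < 1/800.

10


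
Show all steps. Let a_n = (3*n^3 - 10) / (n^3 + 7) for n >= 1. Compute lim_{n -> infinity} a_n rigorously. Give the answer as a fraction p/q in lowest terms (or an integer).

Divide numerator and denominator by n^3, the highest power:
numerator / n^3 = 3 - 10/n^3
denominator / n^3 = 1 + 7/n^3
As n -> infinity, all terms of the form c/n^k (k >= 1) tend to 0.
So numerator / n^3 -> 3 and denominator / n^3 -> 1.
Therefore lim a_n = 3.

3


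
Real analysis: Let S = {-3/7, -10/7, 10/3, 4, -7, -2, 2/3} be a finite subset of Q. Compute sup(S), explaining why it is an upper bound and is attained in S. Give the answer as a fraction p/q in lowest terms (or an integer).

S is finite, so sup(S) = max(S).
Sorted decreasing:
4, 10/3, 2/3, -3/7, -10/7, -2, -7
The extremum is 4.
For every x in S, x <= 4. And 4 is in S, so it is attained.
Therefore sup(S) = 4.

4


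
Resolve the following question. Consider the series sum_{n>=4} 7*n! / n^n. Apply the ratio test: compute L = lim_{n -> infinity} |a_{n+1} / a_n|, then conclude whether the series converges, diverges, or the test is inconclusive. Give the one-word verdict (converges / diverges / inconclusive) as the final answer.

Let a_n denote the general term. Form the ratio a_{n+1}/a_n and simplify:
a_{n+1}/a_n = (n/(n + 1))^n
Take the limit as n -> infinity: L = exp(-1).
Since L = exp(-1) < 1, the ratio test implies the series converges.

converges


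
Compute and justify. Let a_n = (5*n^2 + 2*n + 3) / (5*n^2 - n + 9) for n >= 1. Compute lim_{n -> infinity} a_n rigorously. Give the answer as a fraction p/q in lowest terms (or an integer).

Divide numerator and denominator by n^2, the highest power:
numerator / n^2 = 5 + 2/n + 3/n^2
denominator / n^2 = 5 - 1/n + 9/n^2
As n -> infinity, all terms of the form c/n^k (k >= 1) tend to 0.
So numerator / n^2 -> 5 and denominator / n^2 -> 5.
Therefore lim a_n = 1.

1


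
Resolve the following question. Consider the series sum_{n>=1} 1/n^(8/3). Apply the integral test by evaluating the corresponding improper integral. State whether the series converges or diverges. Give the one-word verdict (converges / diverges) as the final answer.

Let f(x) = x^(-8/3). Then f is positive, continuous, and decreasing on [1, infinity), so the integral test applies.
Compute the improper integral int_{1}^infinity f(x) dx:
  antiderivative F(x) = -3/(5*x^(5/3)).
  As x -> infinity, F(x) -> 0 (since p = 8/3 > 1).
  So int = F(infinity) - F(1) = 0 - (-3/5) = 3/5.
  Finite, so by the integral test, the series converges.

converges


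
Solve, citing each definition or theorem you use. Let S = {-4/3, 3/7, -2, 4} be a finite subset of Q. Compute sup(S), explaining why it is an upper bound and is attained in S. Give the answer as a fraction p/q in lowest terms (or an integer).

S is finite, so sup(S) = max(S).
Sorted decreasing:
4, 3/7, -4/3, -2
The extremum is 4.
For every x in S, x <= 4. And 4 is in S, so it is attained.
Therefore sup(S) = 4.

4


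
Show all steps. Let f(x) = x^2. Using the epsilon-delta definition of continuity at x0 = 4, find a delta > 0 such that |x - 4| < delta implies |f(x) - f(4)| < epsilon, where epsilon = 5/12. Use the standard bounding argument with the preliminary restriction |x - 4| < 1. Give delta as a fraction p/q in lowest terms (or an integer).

Factor: |x^2 - (4)^2| = |x - 4| * |x + 4|.
Impose |x - 4| < 1 first. Then |x + 4| = |(x - 4) + 2*(4)| <= |x - 4| + 2*|4| < 1 + 8 = 9.
So |x^2 - (4)^2| < delta * 9.
We need delta * 9 <= 5/12, i.e. delta <= 5/12/9 = 5/108.
Since 5/108 < 1, this is tighter than 1; take delta = 5/108.
So delta = 5/108 works.

5/108


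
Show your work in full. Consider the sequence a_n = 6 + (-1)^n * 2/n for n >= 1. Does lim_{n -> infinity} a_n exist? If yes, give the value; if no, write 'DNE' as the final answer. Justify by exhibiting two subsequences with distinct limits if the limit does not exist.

Examine the behaviour of a_n along subsequences.
Even-n subsequence a_{2k} = 6 + 2/(2k) -> 6. Odd-n subsequence a_{2k+1} = 6 - 2/(2k+1) -> 6. Both tend to 6, which suggests the limit is 6; verify directly.
|a_n - 6| = |(-1)^n * 2/n| = 2/n for every n >= 1.
Given epsilon > 0, choose a positive integer N > 2/epsilon. Then for all n >= N, |a_n - 6| = 2/n <= 2/N < epsilon.
So by the definition of the limit, lim a_n exists and equals 6.

6


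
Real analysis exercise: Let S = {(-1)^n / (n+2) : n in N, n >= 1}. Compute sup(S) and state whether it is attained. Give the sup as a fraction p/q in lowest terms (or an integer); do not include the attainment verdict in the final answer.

Analysis:
- Values: -1/3, 1/4, -1/5, 1/6, -1/7, ...
- Positive terms (even n): 1/(2+2), 1/(4+2), ... decreasing -> max = 1/4 (n=2).
- Negative terms (odd n): -1/(1+2), -1/(3+2), ... increasing -> min = -1/3 (n=1).
- So sup = 1/4 (attained at n=2); inf = -1/3 (attained at n=1).
Conclusion: sup(S) = 1/4, attained in S.

1/4


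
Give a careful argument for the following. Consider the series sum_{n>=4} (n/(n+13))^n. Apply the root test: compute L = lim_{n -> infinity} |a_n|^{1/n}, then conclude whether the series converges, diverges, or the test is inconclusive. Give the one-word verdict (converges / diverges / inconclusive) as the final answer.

Let a_n denote the general term. Form |a_n|^(1/n) and simplify:
|a_n|^(1/n) = n/(n + 13)
Take the limit as n -> infinity: L = 1.
Since L = 1, the root test is inconclusive. (In fact a_n = (n/(n+13))^n -> e^(-13) != 0, so the nth-term test shows divergence; but the root test itself gives no conclusion.)

inconclusive


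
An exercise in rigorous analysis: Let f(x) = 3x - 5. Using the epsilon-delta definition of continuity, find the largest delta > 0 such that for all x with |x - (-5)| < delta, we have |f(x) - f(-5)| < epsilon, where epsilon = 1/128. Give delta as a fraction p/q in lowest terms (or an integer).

We compute f(-5) = 3*(-5) - 5 = -20.
|f(x) - f(-5)| = |3x - 5 - (-20)| = |3(x - (-5))| = 3|x - (-5)|.
We need 3|x - (-5)| < 1/128, i.e. |x - (-5)| < 1/128 / 3 = 1/384.
So any delta <= 1/384 works. Conversely, if delta > 1/384, then x = -5 + 1/384 satisfies |x - (-5)| = 1/384 < delta but |f(x) - f(-5)| = 3 * 1/384 = 1/128, which is not < 1/128; so no larger delta works.
Hence the largest such delta is 1/384.

1/384


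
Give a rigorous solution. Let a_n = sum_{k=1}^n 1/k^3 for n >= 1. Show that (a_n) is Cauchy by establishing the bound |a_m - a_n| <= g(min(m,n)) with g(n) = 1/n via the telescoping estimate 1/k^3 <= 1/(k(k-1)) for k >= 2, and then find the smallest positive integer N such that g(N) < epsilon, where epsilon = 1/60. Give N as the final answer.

For m > n >= 1: |a_m - a_n| = sum_{k=n+1}^m 1/k^3.
Use 1/k^3 <= 1/(k(k-1)) = 1/(k-1) - 1/k for k >= 2 (which holds since k^3 >= k^2 >= k(k-1) for k >= 2):
sum_{k=n+1}^m 1/k^3 <= sum_{k=n+1}^m (1/(k-1) - 1/k) = 1/n - 1/m <= 1/n.
By symmetry the same bound holds with n,m swapped, so |a_m - a_n| <= 1/min(m,n) = g(min(m,n)). Since g(n) -> 0, (a_n) is Cauchy.
Now solve g(N) < 1/60: 1/N < 1/60 <=> N > 1/(1/60) = 60.
The smallest integer strictly greater than 60 is N = 61.
Check: g(61) = 1/61 < 1/60; g(60) = 1/60 >= 1/60. So N = 61.

61


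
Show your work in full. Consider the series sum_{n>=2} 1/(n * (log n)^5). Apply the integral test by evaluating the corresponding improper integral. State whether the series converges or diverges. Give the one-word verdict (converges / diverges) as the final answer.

Let f(x) = 1/(x*log(x)^5). Then f is positive, continuous, and decreasing on [2, infinity), so the integral test applies.
Compute the improper integral int_{2}^infinity f(x) dx:
  antiderivative F(x) = -1/(4*log(x)^4).
  F(x) -> 0 as x -> infinity.  int = 0 - F(2) = 1/(4*log(2)^4) < infinity. By the integral test, the series converges.

converges


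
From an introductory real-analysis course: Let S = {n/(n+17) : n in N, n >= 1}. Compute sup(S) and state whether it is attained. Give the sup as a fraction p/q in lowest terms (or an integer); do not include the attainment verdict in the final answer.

Analysis:
- Values: 1/18, 2/19, 3/20, 4/21, ... strictly increasing.
- Minimum is 1/18 (n=1); inf = 1/18 (attained).
- n/(n+17) = 1 - 17/(n+17) -> 1 from below as n -> infinity, and never equals 1.
- So sup = 1 (not attained).
Conclusion: sup(S) = 1, not attained in S.

1


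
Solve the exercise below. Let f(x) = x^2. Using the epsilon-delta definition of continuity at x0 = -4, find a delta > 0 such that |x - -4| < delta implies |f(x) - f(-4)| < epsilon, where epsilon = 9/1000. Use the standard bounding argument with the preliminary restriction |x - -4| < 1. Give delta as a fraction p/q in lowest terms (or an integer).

Factor: |x^2 - (-4)^2| = |x - -4| * |x + -4|.
Impose |x - -4| < 1 first. Then |x + -4| = |(x - -4) + 2*(-4)| <= |x - -4| + 2*|-4| < 1 + 8 = 9.
So |x^2 - (-4)^2| < delta * 9.
We need delta * 9 <= 9/1000, i.e. delta <= 9/1000/9 = 1/1000.
Since 1/1000 < 1, this is tighter than 1; take delta = 1/1000.
So delta = 1/1000 works.

1/1000


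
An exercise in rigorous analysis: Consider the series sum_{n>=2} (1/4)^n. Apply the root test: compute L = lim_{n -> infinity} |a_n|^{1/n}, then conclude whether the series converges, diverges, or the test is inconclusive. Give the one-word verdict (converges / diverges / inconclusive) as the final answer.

Let a_n denote the general term. Form |a_n|^(1/n) and simplify:
|a_n|^(1/n) = 1/4
Take the limit as n -> infinity: L = 1/4.
Since L = 1/4 < 1, the root test implies convergence.

converges
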